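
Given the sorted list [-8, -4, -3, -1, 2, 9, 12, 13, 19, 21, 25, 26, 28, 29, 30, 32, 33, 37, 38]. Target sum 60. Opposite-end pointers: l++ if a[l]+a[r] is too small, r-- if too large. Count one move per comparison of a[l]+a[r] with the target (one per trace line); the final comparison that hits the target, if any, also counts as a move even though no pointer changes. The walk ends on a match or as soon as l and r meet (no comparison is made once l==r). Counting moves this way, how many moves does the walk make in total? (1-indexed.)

[1,19] -8+38=30 <60 → l++
[2,19] -4+38=34 <60 → l++
[3,19] -3+38=35 <60 → l++
[4,19] -1+38=37 <60 → l++
[5,19] 2+38=40 <60 → l++
[6,19] 9+38=47 <60 → l++
[7,19] 12+38=50 <60 → l++
[8,19] 13+38=51 <60 → l++
[9,19] 19+38=57 <60 → l++
[10,19] 21+38=59 <60 → l++
[11,19] 25+38=63 >60 → r--
[11,18] 25+37=62 >60 → r--
[11,17] 25+33=58 <60 → l++
[12,17] 26+33=59 <60 → l++
[13,17] 28+33=61 >60 → r--
[13,16] 28+32=60 → found

16 moves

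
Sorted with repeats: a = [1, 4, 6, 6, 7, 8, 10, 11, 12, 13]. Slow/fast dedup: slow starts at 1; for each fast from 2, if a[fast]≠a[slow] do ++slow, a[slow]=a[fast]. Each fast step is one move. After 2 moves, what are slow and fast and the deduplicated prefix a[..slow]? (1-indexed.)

slow=3, fast=4, prefix=[1, 4, 6]

slow=1 fast=2: a[fast]=4≠a[slow]=1 write a[2]=4, slow++,fast++
slow=2 fast=3: a[fast]=6≠a[slow]=4 write a[3]=6, slow++,fast++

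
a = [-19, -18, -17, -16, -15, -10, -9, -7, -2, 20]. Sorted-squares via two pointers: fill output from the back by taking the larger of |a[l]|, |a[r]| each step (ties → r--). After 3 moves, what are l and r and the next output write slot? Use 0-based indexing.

l=2, r=8, next write slot=6

l=0 r=9: |-19|<=|20| out[9]=400, r--
l=0 r=8: |-19|>|-2| out[8]=361, l++
l=1 r=8: |-18|>|-2| out[7]=324, l++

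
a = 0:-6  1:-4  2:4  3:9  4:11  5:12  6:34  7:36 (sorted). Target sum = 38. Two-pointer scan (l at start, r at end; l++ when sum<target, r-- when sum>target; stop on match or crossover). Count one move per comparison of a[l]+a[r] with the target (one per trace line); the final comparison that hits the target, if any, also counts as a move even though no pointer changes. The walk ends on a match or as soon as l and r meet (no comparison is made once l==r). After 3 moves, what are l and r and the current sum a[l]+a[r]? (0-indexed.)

l=0 r=7: -6+36=30 <38, l++
l=1 r=7: -4+36=32 <38, l++
l=2 r=7: 4+36=40 >38, r--

l=2, r=6, sum=38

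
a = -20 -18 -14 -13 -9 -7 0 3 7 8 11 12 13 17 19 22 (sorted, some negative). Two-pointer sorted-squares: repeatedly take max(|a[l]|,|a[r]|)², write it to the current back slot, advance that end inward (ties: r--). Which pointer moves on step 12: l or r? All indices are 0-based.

[0,15] |-20|<=|22| out[15]=484 → r--
[0,14] |-20|>|19| out[14]=400 → l++
[1,14] |-18|<=|19| out[13]=361 → r--
[1,13] |-18|>|17| out[12]=324 → l++
[2,13] |-14|<=|17| out[11]=289 → r--
[2,12] |-14|>|13| out[10]=196 → l++
[3,12] |-13|<=|13| out[9]=169 → r--
[3,11] |-13|>|12| out[8]=169 → l++
[4,11] |-9|<=|12| out[7]=144 → r--
[4,10] |-9|<=|11| out[6]=121 → r--
[4,9] |-9|>|8| out[5]=81 → l++
[5,9] |-7|<=|8| out[4]=64 → r--

r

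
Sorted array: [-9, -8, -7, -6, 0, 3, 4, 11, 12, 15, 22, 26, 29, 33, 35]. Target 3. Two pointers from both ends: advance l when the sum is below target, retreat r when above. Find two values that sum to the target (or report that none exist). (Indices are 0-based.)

(-9, 12)

l=0 r=14: -9+35=26 >3, r--
l=0 r=13: -9+33=24 >3, r--
l=0 r=12: -9+29=20 >3, r--
l=0 r=11: -9+26=17 >3, r--
l=0 r=10: -9+22=13 >3, r--
l=0 r=9: -9+15=6 >3, r--
l=0 r=8: -9+12=3, found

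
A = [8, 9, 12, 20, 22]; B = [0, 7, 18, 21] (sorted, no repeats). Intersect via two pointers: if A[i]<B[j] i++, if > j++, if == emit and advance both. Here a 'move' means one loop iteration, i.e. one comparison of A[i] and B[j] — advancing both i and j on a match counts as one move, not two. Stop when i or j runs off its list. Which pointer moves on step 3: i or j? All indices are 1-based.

i

[i=1,j=1] 8>0 → j++
[i=1,j=2] 8>7 → j++
[i=1,j=3] 8<18 → i++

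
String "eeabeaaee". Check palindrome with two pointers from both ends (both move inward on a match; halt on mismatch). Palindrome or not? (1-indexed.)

not a palindrome (mismatch at 4,6)

[1,9] 'e'=='e' → l++,r--
[2,8] 'e'=='e' → l++,r--
[3,7] 'a'=='a' → l++,r--
[4,6] 'b'!='a' → stop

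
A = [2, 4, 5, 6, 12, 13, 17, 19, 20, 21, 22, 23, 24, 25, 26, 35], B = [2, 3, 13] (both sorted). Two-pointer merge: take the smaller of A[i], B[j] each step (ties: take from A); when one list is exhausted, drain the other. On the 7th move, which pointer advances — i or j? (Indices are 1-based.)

i

[i=1,j=1] A[i]=2<=B[j]=2 take 2 → i++
[i=2,j=1] A[i]=4>B[j]=2 take 2 → j++
[i=2,j=2] A[i]=4>B[j]=3 take 3 → j++
[i=2,j=3] A[i]=4<=B[j]=13 take 4 → i++
[i=3,j=3] A[i]=5<=B[j]=13 take 5 → i++
[i=4,j=3] A[i]=6<=B[j]=13 take 6 → i++
[i=5,j=3] A[i]=12<=B[j]=13 take 12 → i++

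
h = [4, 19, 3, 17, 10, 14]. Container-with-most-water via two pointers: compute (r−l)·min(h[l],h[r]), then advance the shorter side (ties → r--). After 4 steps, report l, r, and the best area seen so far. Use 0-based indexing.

l=0 r=5: min(4,14)*5=20 best=20 *, l++
l=1 r=5: min(19,14)*4=56 best=56 *, r--
l=1 r=4: min(19,10)*3=30 best=56, r--
l=1 r=3: min(19,17)*2=34 best=56, r--

l=1, r=2, best area=56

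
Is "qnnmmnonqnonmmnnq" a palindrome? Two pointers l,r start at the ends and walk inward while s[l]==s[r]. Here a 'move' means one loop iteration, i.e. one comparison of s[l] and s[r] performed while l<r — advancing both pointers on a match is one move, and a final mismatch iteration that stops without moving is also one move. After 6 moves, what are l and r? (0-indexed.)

l=6, r=10

l=0 r=16: 'q'=='q', l++,r--
l=1 r=15: 'n'=='n', l++,r--
l=2 r=14: 'n'=='n', l++,r--
l=3 r=13: 'm'=='m', l++,r--
l=4 r=12: 'm'=='m', l++,r--
l=5 r=11: 'n'=='n', l++,r--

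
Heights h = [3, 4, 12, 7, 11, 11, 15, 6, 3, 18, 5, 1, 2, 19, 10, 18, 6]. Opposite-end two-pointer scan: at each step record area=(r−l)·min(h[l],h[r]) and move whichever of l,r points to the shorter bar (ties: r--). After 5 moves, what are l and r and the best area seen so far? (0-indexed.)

l=4, r=15, best area=156

l=0 r=16: min(3,6)*16=48 best=48 *, l++
l=1 r=16: min(4,6)*15=60 best=60 *, l++
l=2 r=16: min(12,6)*14=84 best=84 *, r--
l=2 r=15: min(12,18)*13=156 best=156 *, l++
l=3 r=15: min(7,18)*12=84 best=156, l++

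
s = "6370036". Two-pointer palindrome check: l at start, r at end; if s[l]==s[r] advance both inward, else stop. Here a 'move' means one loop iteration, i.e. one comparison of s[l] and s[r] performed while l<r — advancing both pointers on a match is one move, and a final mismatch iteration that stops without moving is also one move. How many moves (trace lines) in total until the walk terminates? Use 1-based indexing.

l=1 r=7: '6'=='6', l++,r--
l=2 r=6: '3'=='3', l++,r--
l=3 r=5: '7'!='0', stop

3 moves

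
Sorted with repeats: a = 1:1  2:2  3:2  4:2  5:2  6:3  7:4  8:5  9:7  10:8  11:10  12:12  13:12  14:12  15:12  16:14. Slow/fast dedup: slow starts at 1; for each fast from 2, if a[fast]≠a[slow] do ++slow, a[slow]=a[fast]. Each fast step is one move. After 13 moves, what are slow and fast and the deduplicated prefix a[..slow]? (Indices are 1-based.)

(s=1,f=2) a[fast]=2≠a[slow]=1 write a[2]=2 → slow++,fast++
(s=2,f=3) a[fast]=2=a[slow] dup → fast++
(s=2,f=4) a[fast]=2=a[slow] dup → fast++
(s=2,f=5) a[fast]=2=a[slow] dup → fast++
(s=2,f=6) a[fast]=3≠a[slow]=2 write a[3]=3 → slow++,fast++
(s=3,f=7) a[fast]=4≠a[slow]=3 write a[4]=4 → slow++,fast++
(s=4,f=8) a[fast]=5≠a[slow]=4 write a[5]=5 → slow++,fast++
(s=5,f=9) a[fast]=7≠a[slow]=5 write a[6]=7 → slow++,fast++
(s=6,f=10) a[fast]=8≠a[slow]=7 write a[7]=8 → slow++,fast++
(s=7,f=11) a[fast]=10≠a[slow]=8 write a[8]=10 → slow++,fast++
(s=8,f=12) a[fast]=12≠a[slow]=10 write a[9]=12 → slow++,fast++
(s=9,f=13) a[fast]=12=a[slow] dup → fast++
(s=9,f=14) a[fast]=12=a[slow] dup → fast++

slow=9, fast=15, prefix=[1, 2, 3, 4, 5, 7, 8, 10, 12]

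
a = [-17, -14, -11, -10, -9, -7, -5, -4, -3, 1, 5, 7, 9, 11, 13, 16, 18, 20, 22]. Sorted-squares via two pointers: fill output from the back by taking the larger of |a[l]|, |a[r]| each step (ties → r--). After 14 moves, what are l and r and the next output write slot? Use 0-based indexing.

l=0 r=18: |-17|<=|22| out[18]=484, r--
l=0 r=17: |-17|<=|20| out[17]=400, r--
l=0 r=16: |-17|<=|18| out[16]=324, r--
l=0 r=15: |-17|>|16| out[15]=289, l++
l=1 r=15: |-14|<=|16| out[14]=256, r--
l=1 r=14: |-14|>|13| out[13]=196, l++
l=2 r=14: |-11|<=|13| out[12]=169, r--
l=2 r=13: |-11|<=|11| out[11]=121, r--
l=2 r=12: |-11|>|9| out[10]=121, l++
l=3 r=12: |-10|>|9| out[9]=100, l++
l=4 r=12: |-9|<=|9| out[8]=81, r--
l=4 r=11: |-9|>|7| out[7]=81, l++
l=5 r=11: |-7|<=|7| out[6]=49, r--
l=5 r=10: |-7|>|5| out[5]=49, l++

l=6, r=10, next write slot=4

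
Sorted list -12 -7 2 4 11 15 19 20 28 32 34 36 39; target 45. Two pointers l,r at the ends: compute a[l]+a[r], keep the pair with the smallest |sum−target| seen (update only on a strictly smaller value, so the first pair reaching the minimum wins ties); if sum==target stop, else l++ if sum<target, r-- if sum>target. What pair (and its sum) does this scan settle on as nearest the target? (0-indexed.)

l=0 r=12: -12+39=27 d=18 *, l++
l=1 r=12: -7+39=32 d=13 *, l++
l=2 r=12: 2+39=41 d=4 *, l++
l=3 r=12: 4+39=43 d=2 *, l++
l=4 r=12: 11+39=50 d=5, r--
l=4 r=11: 11+36=47 d=2, r--
l=4 r=10: 11+34=45 d=0 *, stop

pair (11, 34) with sum 45 (|Δ|=0)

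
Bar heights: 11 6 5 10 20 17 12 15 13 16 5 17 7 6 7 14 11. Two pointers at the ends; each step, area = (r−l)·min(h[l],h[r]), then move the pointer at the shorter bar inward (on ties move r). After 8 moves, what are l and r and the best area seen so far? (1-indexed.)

l=5, r=13, best area=176

l=1 r=17: min(11,11)*16=176 best=176 *, r--
l=1 r=16: min(11,14)*15=165 best=176, l++
l=2 r=16: min(6,14)*14=84 best=176, l++
l=3 r=16: min(5,14)*13=65 best=176, l++
l=4 r=16: min(10,14)*12=120 best=176, l++
l=5 r=16: min(20,14)*11=154 best=176, r--
l=5 r=15: min(20,7)*10=70 best=176, r--
l=5 r=14: min(20,6)*9=54 best=176, r--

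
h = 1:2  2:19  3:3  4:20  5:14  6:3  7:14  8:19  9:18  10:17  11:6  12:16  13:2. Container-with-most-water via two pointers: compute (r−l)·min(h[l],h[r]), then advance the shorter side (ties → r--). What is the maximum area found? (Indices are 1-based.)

max area = 160

l=1 r=13: min(2,2)*12=24 best=24 *, r--
l=1 r=12: min(2,16)*11=22 best=24, l++
l=2 r=12: min(19,16)*10=160 best=160 *, r--
l=2 r=11: min(19,6)*9=54 best=160, r--
l=2 r=10: min(19,17)*8=136 best=160, r--
l=2 r=9: min(19,18)*7=126 best=160, r--
l=2 r=8: min(19,19)*6=114 best=160, r--
l=2 r=7: min(19,14)*5=70 best=160, r--
l=2 r=6: min(19,3)*4=12 best=160, r--
l=2 r=5: min(19,14)*3=42 best=160, r--
l=2 r=4: min(19,20)*2=38 best=160, l++
l=3 r=4: min(3,20)*1=3 best=160, l++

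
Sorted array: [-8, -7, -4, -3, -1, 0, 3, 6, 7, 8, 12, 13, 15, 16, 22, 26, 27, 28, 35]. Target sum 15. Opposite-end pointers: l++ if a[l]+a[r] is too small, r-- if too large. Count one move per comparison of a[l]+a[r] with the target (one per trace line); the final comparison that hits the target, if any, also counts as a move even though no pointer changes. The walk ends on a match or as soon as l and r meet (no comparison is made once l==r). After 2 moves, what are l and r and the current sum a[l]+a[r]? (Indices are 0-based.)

l=0 r=18: -8+35=27 >15, r--
l=0 r=17: -8+28=20 >15, r--

l=0, r=16, sum=19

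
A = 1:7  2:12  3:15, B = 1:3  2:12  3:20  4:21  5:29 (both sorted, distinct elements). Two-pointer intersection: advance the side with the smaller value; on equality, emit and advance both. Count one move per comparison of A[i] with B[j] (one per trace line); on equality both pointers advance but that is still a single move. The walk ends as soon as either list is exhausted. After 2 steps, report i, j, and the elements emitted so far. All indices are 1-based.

i=1 j=1: 7>3, j++
i=1 j=2: 7<12, i++

i=2, j=2, emitted=[]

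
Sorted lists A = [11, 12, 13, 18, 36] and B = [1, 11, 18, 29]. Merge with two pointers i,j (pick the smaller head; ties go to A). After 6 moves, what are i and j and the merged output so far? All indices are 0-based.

i=4, j=2, merged so far=[1, 11, 11, 12, 13, 18]

i=0 j=0: A[i]=11>B[j]=1 take 1, j++
i=0 j=1: A[i]=11<=B[j]=11 take 11, i++
i=1 j=1: A[i]=12>B[j]=11 take 11, j++
i=1 j=2: A[i]=12<=B[j]=18 take 12, i++
i=2 j=2: A[i]=13<=B[j]=18 take 13, i++
i=3 j=2: A[i]=18<=B[j]=18 take 18, i++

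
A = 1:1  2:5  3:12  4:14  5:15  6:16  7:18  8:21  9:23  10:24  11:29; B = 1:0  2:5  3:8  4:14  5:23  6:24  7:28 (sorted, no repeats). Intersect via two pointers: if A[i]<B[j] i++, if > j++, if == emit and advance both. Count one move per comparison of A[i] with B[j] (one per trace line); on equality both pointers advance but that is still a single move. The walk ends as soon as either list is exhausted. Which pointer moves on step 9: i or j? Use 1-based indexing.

i

[i=1,j=1] 1>0 → j++
[i=1,j=2] 1<5 → i++
[i=2,j=2] 5==5 emit → i++,j++
[i=3,j=3] 12>8 → j++
[i=3,j=4] 12<14 → i++
[i=4,j=4] 14==14 emit → i++,j++
[i=5,j=5] 15<23 → i++
[i=6,j=5] 16<23 → i++
[i=7,j=5] 18<23 → i++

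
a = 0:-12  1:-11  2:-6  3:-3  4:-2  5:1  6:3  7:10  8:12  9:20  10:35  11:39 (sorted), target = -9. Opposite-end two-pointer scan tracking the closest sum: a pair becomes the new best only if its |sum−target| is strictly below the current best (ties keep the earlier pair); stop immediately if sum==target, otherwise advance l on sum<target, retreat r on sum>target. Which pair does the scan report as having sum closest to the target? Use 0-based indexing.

[0,11] -12+39=27 d=36 * → r--
[0,10] -12+35=23 d=32 * → r--
[0,9] -12+20=8 d=17 * → r--
[0,8] -12+12=0 d=9 * → r--
[0,7] -12+10=-2 d=7 * → r--
[0,6] -12+3=-9 d=0 * → stop

pair (-12, 3) with sum -9 (|Δ|=0)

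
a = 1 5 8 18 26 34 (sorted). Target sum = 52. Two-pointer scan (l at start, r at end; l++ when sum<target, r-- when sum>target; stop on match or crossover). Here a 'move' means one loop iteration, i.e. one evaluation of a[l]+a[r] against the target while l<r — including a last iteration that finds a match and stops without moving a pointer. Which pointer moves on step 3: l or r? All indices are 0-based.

l

[0,5] 1+34=35 <52 → l++
[1,5] 5+34=39 <52 → l++
[2,5] 8+34=42 <52 → l++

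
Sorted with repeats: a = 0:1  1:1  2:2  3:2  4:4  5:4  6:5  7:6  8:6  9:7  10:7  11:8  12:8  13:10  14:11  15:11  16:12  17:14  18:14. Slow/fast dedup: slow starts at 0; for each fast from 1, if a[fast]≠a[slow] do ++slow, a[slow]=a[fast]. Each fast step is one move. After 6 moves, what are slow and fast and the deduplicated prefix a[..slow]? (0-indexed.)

(s=0,f=1) a[fast]=1=a[slow] dup → fast++
(s=0,f=2) a[fast]=2≠a[slow]=1 write a[1]=2 → slow++,fast++
(s=1,f=3) a[fast]=2=a[slow] dup → fast++
(s=1,f=4) a[fast]=4≠a[slow]=2 write a[2]=4 → slow++,fast++
(s=2,f=5) a[fast]=4=a[slow] dup → fast++
(s=2,f=6) a[fast]=5≠a[slow]=4 write a[3]=5 → slow++,fast++

slow=3, fast=7, prefix=[1, 2, 4, 5]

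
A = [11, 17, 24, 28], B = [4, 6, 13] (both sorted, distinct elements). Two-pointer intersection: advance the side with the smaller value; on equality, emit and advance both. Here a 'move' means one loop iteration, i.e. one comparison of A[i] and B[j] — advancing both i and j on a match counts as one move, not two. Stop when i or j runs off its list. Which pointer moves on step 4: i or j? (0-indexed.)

j

[i=0,j=0] 11>4 → j++
[i=0,j=1] 11>6 → j++
[i=0,j=2] 11<13 → i++
[i=1,j=2] 17>13 → j++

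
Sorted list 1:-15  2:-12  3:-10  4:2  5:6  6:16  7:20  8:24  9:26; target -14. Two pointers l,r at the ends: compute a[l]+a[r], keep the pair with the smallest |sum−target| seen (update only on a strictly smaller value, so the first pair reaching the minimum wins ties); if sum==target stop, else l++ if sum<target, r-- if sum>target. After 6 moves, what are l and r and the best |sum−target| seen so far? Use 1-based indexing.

[1,9] -15+26=11 d=25 * → r--
[1,8] -15+24=9 d=23 * → r--
[1,7] -15+20=5 d=19 * → r--
[1,6] -15+16=1 d=15 * → r--
[1,5] -15+6=-9 d=5 * → r--
[1,4] -15+2=-13 d=1 * → r--

l=1, r=3, best |Δ|=1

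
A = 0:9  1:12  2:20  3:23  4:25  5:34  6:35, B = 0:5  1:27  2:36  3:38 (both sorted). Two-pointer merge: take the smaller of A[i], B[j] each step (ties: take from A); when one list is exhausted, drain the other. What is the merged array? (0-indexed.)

[5, 9, 12, 20, 23, 25, 27, 34, 35, 36, 38]

[i=0,j=0] A[i]=9>B[j]=5 take 5 → j++
[i=0,j=1] A[i]=9<=B[j]=27 take 9 → i++
[i=1,j=1] A[i]=12<=B[j]=27 take 12 → i++
[i=2,j=1] A[i]=20<=B[j]=27 take 20 → i++
[i=3,j=1] A[i]=23<=B[j]=27 take 23 → i++
[i=4,j=1] A[i]=25<=B[j]=27 take 25 → i++
[i=5,j=1] A[i]=34>B[j]=27 take 27 → j++
[i=5,j=2] A[i]=34<=B[j]=36 take 34 → i++
[i=6,j=2] A[i]=35<=B[j]=36 take 35 → i++
[i=7,j=2] A done, take B[j]=36 → j++
[i=7,j=3] A done, take B[j]=38 → j++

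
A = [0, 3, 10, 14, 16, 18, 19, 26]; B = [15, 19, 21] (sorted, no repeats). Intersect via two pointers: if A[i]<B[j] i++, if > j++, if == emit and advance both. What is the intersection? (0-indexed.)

[i=0,j=0] 0<15 → i++
[i=1,j=0] 3<15 → i++
[i=2,j=0] 10<15 → i++
[i=3,j=0] 14<15 → i++
[i=4,j=0] 16>15 → j++
[i=4,j=1] 16<19 → i++
[i=5,j=1] 18<19 → i++
[i=6,j=1] 19==19 emit → i++,j++
[i=7,j=2] 26>21 → j++

intersection = [19]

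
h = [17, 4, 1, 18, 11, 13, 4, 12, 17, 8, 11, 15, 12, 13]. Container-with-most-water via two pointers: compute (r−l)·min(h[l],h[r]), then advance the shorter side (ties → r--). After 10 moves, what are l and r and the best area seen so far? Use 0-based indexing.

l=0 r=13: min(17,13)*13=169 best=169 *, r--
l=0 r=12: min(17,12)*12=144 best=169, r--
l=0 r=11: min(17,15)*11=165 best=169, r--
l=0 r=10: min(17,11)*10=110 best=169, r--
l=0 r=9: min(17,8)*9=72 best=169, r--
l=0 r=8: min(17,17)*8=136 best=169, r--
l=0 r=7: min(17,12)*7=84 best=169, r--
l=0 r=6: min(17,4)*6=24 best=169, r--
l=0 r=5: min(17,13)*5=65 best=169, r--
l=0 r=4: min(17,11)*4=44 best=169, r--

l=0, r=3, best area=169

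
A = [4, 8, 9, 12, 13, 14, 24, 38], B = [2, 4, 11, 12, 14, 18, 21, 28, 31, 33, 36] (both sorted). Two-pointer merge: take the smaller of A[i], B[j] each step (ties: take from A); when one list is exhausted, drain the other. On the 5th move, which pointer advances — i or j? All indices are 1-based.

i=1 j=1: A[i]=4>B[j]=2 take 2, j++
i=1 j=2: A[i]=4<=B[j]=4 take 4, i++
i=2 j=2: A[i]=8>B[j]=4 take 4, j++
i=2 j=3: A[i]=8<=B[j]=11 take 8, i++
i=3 j=3: A[i]=9<=B[j]=11 take 9, i++

i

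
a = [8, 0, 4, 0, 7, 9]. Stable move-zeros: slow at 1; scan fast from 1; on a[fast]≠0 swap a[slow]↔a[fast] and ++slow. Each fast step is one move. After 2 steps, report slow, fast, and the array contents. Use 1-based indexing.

slow=2, fast=3, a=[8, 0, 4, 0, 7, 9]

slow=1 fast=1: a[fast]=8≠0 swap→a[1]=8, slow++,fast++
slow=2 fast=2: a[fast]=0, fast++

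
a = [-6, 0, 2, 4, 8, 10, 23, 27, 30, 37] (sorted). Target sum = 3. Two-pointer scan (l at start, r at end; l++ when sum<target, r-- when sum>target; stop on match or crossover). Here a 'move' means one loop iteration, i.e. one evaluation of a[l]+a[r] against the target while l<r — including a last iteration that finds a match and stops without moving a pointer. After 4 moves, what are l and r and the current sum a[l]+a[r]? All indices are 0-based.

l=0, r=5, sum=4

[0,9] -6+37=31 >3 → r--
[0,8] -6+30=24 >3 → r--
[0,7] -6+27=21 >3 → r--
[0,6] -6+23=17 >3 → r--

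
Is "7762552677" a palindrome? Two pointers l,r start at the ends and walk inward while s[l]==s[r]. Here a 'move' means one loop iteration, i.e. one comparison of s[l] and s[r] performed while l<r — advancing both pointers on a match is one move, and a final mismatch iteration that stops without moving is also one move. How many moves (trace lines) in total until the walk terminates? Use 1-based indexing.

5 moves

l=1 r=10: '7'=='7', l++,r--
l=2 r=9: '7'=='7', l++,r--
l=3 r=8: '6'=='6', l++,r--
l=4 r=7: '2'=='2', l++,r--
l=5 r=6: '5'=='5', l++,r--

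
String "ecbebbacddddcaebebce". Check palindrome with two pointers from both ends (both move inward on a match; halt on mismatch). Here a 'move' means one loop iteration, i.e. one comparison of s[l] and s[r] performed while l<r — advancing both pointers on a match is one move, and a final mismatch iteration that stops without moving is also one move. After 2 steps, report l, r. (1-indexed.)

l=3, r=18

l=1 r=20: 'e'=='e', l++,r--
l=2 r=19: 'c'=='c', l++,r--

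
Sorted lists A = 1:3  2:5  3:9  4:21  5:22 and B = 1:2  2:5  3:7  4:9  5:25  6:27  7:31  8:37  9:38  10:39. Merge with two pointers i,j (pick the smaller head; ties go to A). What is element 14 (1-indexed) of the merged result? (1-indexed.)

merged[14] = 38

i=1 j=1: A[i]=3>B[j]=2 take 2, j++
i=1 j=2: A[i]=3<=B[j]=5 take 3, i++
i=2 j=2: A[i]=5<=B[j]=5 take 5, i++
i=3 j=2: A[i]=9>B[j]=5 take 5, j++
i=3 j=3: A[i]=9>B[j]=7 take 7, j++
i=3 j=4: A[i]=9<=B[j]=9 take 9, i++
i=4 j=4: A[i]=21>B[j]=9 take 9, j++
i=4 j=5: A[i]=21<=B[j]=25 take 21, i++
i=5 j=5: A[i]=22<=B[j]=25 take 22, i++
i=6 j=5: A done, take B[j]=25, j++
i=6 j=6: A done, take B[j]=27, j++
i=6 j=7: A done, take B[j]=31, j++
i=6 j=8: A done, take B[j]=37, j++
i=6 j=9: A done, take B[j]=38, j++
i=6 j=10: A done, take B[j]=39, j++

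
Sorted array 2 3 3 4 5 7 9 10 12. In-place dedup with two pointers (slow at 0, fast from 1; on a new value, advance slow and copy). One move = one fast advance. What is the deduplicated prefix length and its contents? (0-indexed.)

length 8; prefix = [2, 3, 4, 5, 7, 9, 10, 12]

slow=0 fast=1: a[fast]=3≠a[slow]=2 write a[1]=3, slow++,fast++
slow=1 fast=2: a[fast]=3=a[slow] dup, fast++
slow=1 fast=3: a[fast]=4≠a[slow]=3 write a[2]=4, slow++,fast++
slow=2 fast=4: a[fast]=5≠a[slow]=4 write a[3]=5, slow++,fast++
slow=3 fast=5: a[fast]=7≠a[slow]=5 write a[4]=7, slow++,fast++
slow=4 fast=6: a[fast]=9≠a[slow]=7 write a[5]=9, slow++,fast++
slow=5 fast=7: a[fast]=10≠a[slow]=9 write a[6]=10, slow++,fast++
slow=6 fast=8: a[fast]=12≠a[slow]=10 write a[7]=12, slow++,fast++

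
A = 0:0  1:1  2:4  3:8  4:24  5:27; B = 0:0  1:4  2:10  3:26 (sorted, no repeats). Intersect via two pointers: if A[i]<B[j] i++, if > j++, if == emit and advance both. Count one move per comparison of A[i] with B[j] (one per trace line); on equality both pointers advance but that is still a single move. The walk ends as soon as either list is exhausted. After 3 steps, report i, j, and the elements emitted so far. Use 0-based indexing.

i=3, j=2, emitted=[0, 4]

[i=0,j=0] 0==0 emit → i++,j++
[i=1,j=1] 1<4 → i++
[i=2,j=1] 4==4 emit → i++,j++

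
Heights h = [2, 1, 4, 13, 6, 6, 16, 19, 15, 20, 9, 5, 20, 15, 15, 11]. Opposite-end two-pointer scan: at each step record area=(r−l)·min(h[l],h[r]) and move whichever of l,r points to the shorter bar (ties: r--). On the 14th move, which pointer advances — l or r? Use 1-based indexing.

[1,16] min(2,11)*15=30 best=30 * → l++
[2,16] min(1,11)*14=14 best=30 → l++
[3,16] min(4,11)*13=52 best=52 * → l++
[4,16] min(13,11)*12=132 best=132 * → r--
[4,15] min(13,15)*11=143 best=143 * → l++
[5,15] min(6,15)*10=60 best=143 → l++
[6,15] min(6,15)*9=54 best=143 → l++
[7,15] min(16,15)*8=120 best=143 → r--
[7,14] min(16,15)*7=105 best=143 → r--
[7,13] min(16,20)*6=96 best=143 → l++
[8,13] min(19,20)*5=95 best=143 → l++
[9,13] min(15,20)*4=60 best=143 → l++
[10,13] min(20,20)*3=60 best=143 → r--
[10,12] min(20,5)*2=10 best=143 → r--

r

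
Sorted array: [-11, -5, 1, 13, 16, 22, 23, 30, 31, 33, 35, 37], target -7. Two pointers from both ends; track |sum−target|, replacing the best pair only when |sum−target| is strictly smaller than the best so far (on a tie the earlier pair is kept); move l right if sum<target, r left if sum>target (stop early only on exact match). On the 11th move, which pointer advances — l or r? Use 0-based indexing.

[0,11] -11+37=26 d=33 * → r--
[0,10] -11+35=24 d=31 * → r--
[0,9] -11+33=22 d=29 * → r--
[0,8] -11+31=20 d=27 * → r--
[0,7] -11+30=19 d=26 * → r--
[0,6] -11+23=12 d=19 * → r--
[0,5] -11+22=11 d=18 * → r--
[0,4] -11+16=5 d=12 * → r--
[0,3] -11+13=2 d=9 * → r--
[0,2] -11+1=-10 d=3 * → l++
[1,2] -5+1=-4 d=3 → r--

r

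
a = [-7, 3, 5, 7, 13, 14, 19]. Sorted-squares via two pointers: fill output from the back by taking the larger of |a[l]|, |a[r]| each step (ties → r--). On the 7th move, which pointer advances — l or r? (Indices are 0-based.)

r

l=0 r=6: |-7|<=|19| out[6]=361, r--
l=0 r=5: |-7|<=|14| out[5]=196, r--
l=0 r=4: |-7|<=|13| out[4]=169, r--
l=0 r=3: |-7|<=|7| out[3]=49, r--
l=0 r=2: |-7|>|5| out[2]=49, l++
l=1 r=2: |3|<=|5| out[1]=25, r--
l=1 r=1: |3|<=|3| out[0]=9, r--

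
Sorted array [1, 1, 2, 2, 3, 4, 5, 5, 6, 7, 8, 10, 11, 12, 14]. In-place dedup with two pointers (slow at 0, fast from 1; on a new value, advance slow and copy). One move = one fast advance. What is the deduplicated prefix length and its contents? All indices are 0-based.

length 12; prefix = [1, 2, 3, 4, 5, 6, 7, 8, 10, 11, 12, 14]

(s=0,f=1) a[fast]=1=a[slow] dup → fast++
(s=0,f=2) a[fast]=2≠a[slow]=1 write a[1]=2 → slow++,fast++
(s=1,f=3) a[fast]=2=a[slow] dup → fast++
(s=1,f=4) a[fast]=3≠a[slow]=2 write a[2]=3 → slow++,fast++
(s=2,f=5) a[fast]=4≠a[slow]=3 write a[3]=4 → slow++,fast++
(s=3,f=6) a[fast]=5≠a[slow]=4 write a[4]=5 → slow++,fast++
(s=4,f=7) a[fast]=5=a[slow] dup → fast++
(s=4,f=8) a[fast]=6≠a[slow]=5 write a[5]=6 → slow++,fast++
(s=5,f=9) a[fast]=7≠a[slow]=6 write a[6]=7 → slow++,fast++
(s=6,f=10) a[fast]=8≠a[slow]=7 write a[7]=8 → slow++,fast++
(s=7,f=11) a[fast]=10≠a[slow]=8 write a[8]=10 → slow++,fast++
(s=8,f=12) a[fast]=11≠a[slow]=10 write a[9]=11 → slow++,fast++
(s=9,f=13) a[fast]=12≠a[slow]=11 write a[10]=12 → slow++,fast++
(s=10,f=14) a[fast]=14≠a[slow]=12 write a[11]=14 → slow++,fast++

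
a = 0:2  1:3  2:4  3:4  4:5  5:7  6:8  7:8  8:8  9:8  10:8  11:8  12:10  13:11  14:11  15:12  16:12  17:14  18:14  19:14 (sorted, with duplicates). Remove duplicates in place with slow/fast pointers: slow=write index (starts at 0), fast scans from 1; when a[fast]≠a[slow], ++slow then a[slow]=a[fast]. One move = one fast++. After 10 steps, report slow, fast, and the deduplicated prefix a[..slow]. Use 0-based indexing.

(s=0,f=1) a[fast]=3≠a[slow]=2 write a[1]=3 → slow++,fast++
(s=1,f=2) a[fast]=4≠a[slow]=3 write a[2]=4 → slow++,fast++
(s=2,f=3) a[fast]=4=a[slow] dup → fast++
(s=2,f=4) a[fast]=5≠a[slow]=4 write a[3]=5 → slow++,fast++
(s=3,f=5) a[fast]=7≠a[slow]=5 write a[4]=7 → slow++,fast++
(s=4,f=6) a[fast]=8≠a[slow]=7 write a[5]=8 → slow++,fast++
(s=5,f=7) a[fast]=8=a[slow] dup → fast++
(s=5,f=8) a[fast]=8=a[slow] dup → fast++
(s=5,f=9) a[fast]=8=a[slow] dup → fast++
(s=5,f=10) a[fast]=8=a[slow] dup → fast++

slow=5, fast=11, prefix=[2, 3, 4, 5, 7, 8]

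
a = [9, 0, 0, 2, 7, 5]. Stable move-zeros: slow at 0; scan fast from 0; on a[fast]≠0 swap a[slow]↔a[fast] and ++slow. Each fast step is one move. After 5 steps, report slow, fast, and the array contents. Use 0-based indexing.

(s=0,f=0) a[fast]=9≠0 swap→a[0]=9 → slow++,fast++
(s=1,f=1) a[fast]=0 → fast++
(s=1,f=2) a[fast]=0 → fast++
(s=1,f=3) a[fast]=2≠0 swap→a[1]=2 → slow++,fast++
(s=2,f=4) a[fast]=7≠0 swap→a[2]=7 → slow++,fast++

slow=3, fast=5, a=[9, 2, 7, 0, 0, 5]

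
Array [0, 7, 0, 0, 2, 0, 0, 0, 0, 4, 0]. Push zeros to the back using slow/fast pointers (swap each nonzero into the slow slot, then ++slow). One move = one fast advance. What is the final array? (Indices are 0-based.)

[7, 2, 4, 0, 0, 0, 0, 0, 0, 0, 0]

slow=0 fast=0: a[fast]=0, fast++
slow=0 fast=1: a[fast]=7≠0 swap→a[0]=7, slow++,fast++
slow=1 fast=2: a[fast]=0, fast++
slow=1 fast=3: a[fast]=0, fast++
slow=1 fast=4: a[fast]=2≠0 swap→a[1]=2, slow++,fast++
slow=2 fast=5: a[fast]=0, fast++
slow=2 fast=6: a[fast]=0, fast++
slow=2 fast=7: a[fast]=0, fast++
slow=2 fast=8: a[fast]=0, fast++
slow=2 fast=9: a[fast]=4≠0 swap→a[2]=4, slow++,fast++
slow=3 fast=10: a[fast]=0, fast++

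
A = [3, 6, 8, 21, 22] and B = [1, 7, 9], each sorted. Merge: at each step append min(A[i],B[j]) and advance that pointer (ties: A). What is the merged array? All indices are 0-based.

[1, 3, 6, 7, 8, 9, 21, 22]

[i=0,j=0] A[i]=3>B[j]=1 take 1 → j++
[i=0,j=1] A[i]=3<=B[j]=7 take 3 → i++
[i=1,j=1] A[i]=6<=B[j]=7 take 6 → i++
[i=2,j=1] A[i]=8>B[j]=7 take 7 → j++
[i=2,j=2] A[i]=8<=B[j]=9 take 8 → i++
[i=3,j=2] A[i]=21>B[j]=9 take 9 → j++
[i=3,j=3] B done, take A[i]=21 → i++
[i=4,j=3] B done, take A[i]=22 → i++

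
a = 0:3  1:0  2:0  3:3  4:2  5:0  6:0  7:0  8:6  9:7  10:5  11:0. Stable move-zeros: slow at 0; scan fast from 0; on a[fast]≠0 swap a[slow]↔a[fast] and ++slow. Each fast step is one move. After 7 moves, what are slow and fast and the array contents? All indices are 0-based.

slow=3, fast=7, a=[3, 3, 2, 0, 0, 0, 0, 0, 6, 7, 5, 0]

slow=0 fast=0: a[fast]=3≠0 swap→a[0]=3, slow++,fast++
slow=1 fast=1: a[fast]=0, fast++
slow=1 fast=2: a[fast]=0, fast++
slow=1 fast=3: a[fast]=3≠0 swap→a[1]=3, slow++,fast++
slow=2 fast=4: a[fast]=2≠0 swap→a[2]=2, slow++,fast++
slow=3 fast=5: a[fast]=0, fast++
slow=3 fast=6: a[fast]=0, fast++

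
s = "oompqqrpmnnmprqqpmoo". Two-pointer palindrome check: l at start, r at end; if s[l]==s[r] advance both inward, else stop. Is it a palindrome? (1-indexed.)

palindrome

[1,20] 'o'=='o' → l++,r--
[2,19] 'o'=='o' → l++,r--
[3,18] 'm'=='m' → l++,r--
[4,17] 'p'=='p' → l++,r--
[5,16] 'q'=='q' → l++,r--
[6,15] 'q'=='q' → l++,r--
[7,14] 'r'=='r' → l++,r--
[8,13] 'p'=='p' → l++,r--
[9,12] 'm'=='m' → l++,r--
[10,11] 'n'=='n' → l++,r--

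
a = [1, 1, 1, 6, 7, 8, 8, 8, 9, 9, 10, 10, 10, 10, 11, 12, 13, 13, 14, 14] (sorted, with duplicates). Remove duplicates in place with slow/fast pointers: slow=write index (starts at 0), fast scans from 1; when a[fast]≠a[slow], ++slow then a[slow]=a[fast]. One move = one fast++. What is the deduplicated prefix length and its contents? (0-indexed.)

length 10; prefix = [1, 6, 7, 8, 9, 10, 11, 12, 13, 14]

(s=0,f=1) a[fast]=1=a[slow] dup → fast++
(s=0,f=2) a[fast]=1=a[slow] dup → fast++
(s=0,f=3) a[fast]=6≠a[slow]=1 write a[1]=6 → slow++,fast++
(s=1,f=4) a[fast]=7≠a[slow]=6 write a[2]=7 → slow++,fast++
(s=2,f=5) a[fast]=8≠a[slow]=7 write a[3]=8 → slow++,fast++
(s=3,f=6) a[fast]=8=a[slow] dup → fast++
(s=3,f=7) a[fast]=8=a[slow] dup → fast++
(s=3,f=8) a[fast]=9≠a[slow]=8 write a[4]=9 → slow++,fast++
(s=4,f=9) a[fast]=9=a[slow] dup → fast++
(s=4,f=10) a[fast]=10≠a[slow]=9 write a[5]=10 → slow++,fast++
(s=5,f=11) a[fast]=10=a[slow] dup → fast++
(s=5,f=12) a[fast]=10=a[slow] dup → fast++
(s=5,f=13) a[fast]=10=a[slow] dup → fast++
(s=5,f=14) a[fast]=11≠a[slow]=10 write a[6]=11 → slow++,fast++
(s=6,f=15) a[fast]=12≠a[slow]=11 write a[7]=12 → slow++,fast++
(s=7,f=16) a[fast]=13≠a[slow]=12 write a[8]=13 → slow++,fast++
(s=8,f=17) a[fast]=13=a[slow] dup → fast++
(s=8,f=18) a[fast]=14≠a[slow]=13 write a[9]=14 → slow++,fast++
(s=9,f=19) a[fast]=14=a[slow] dup → fast++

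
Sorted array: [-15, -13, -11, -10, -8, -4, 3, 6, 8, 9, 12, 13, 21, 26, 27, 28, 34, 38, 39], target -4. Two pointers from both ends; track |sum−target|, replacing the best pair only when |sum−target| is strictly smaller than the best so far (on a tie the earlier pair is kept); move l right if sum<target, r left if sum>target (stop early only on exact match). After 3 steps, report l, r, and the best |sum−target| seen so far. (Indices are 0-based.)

l=0 r=18: -15+39=24 d=28 *, r--
l=0 r=17: -15+38=23 d=27 *, r--
l=0 r=16: -15+34=19 d=23 *, r--

l=0, r=15, best |Δ|=23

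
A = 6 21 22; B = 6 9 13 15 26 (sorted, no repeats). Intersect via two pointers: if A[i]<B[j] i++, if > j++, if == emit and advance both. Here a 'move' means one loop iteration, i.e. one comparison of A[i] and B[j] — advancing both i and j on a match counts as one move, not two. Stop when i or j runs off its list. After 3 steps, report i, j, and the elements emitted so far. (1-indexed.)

i=2, j=4, emitted=[6]

[i=1,j=1] 6==6 emit → i++,j++
[i=2,j=2] 21>9 → j++
[i=2,j=3] 21>13 → j++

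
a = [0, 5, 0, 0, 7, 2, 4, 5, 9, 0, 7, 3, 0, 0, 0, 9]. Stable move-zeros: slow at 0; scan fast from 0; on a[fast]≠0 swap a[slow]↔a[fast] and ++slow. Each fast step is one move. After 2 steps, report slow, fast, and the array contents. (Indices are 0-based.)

(s=0,f=0) a[fast]=0 → fast++
(s=0,f=1) a[fast]=5≠0 swap→a[0]=5 → slow++,fast++

slow=1, fast=2, a=[5, 0, 0, 0, 7, 2, 4, 5, 9, 0, 7, 3, 0, 0, 0, 9]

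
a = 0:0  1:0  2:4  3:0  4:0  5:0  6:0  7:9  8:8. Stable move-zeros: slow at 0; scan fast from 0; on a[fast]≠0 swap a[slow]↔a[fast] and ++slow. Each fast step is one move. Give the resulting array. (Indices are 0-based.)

[4, 9, 8, 0, 0, 0, 0, 0, 0]

(s=0,f=0) a[fast]=0 → fast++
(s=0,f=1) a[fast]=0 → fast++
(s=0,f=2) a[fast]=4≠0 swap→a[0]=4 → slow++,fast++
(s=1,f=3) a[fast]=0 → fast++
(s=1,f=4) a[fast]=0 → fast++
(s=1,f=5) a[fast]=0 → fast++
(s=1,f=6) a[fast]=0 → fast++
(s=1,f=7) a[fast]=9≠0 swap→a[1]=9 → slow++,fast++
(s=2,f=8) a[fast]=8≠0 swap→a[2]=8 → slow++,fast++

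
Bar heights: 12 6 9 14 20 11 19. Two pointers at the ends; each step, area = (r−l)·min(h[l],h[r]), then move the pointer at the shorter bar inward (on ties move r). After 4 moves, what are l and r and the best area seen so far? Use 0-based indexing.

l=4, r=6, best area=72

l=0 r=6: min(12,19)*6=72 best=72 *, l++
l=1 r=6: min(6,19)*5=30 best=72, l++
l=2 r=6: min(9,19)*4=36 best=72, l++
l=3 r=6: min(14,19)*3=42 best=72, l++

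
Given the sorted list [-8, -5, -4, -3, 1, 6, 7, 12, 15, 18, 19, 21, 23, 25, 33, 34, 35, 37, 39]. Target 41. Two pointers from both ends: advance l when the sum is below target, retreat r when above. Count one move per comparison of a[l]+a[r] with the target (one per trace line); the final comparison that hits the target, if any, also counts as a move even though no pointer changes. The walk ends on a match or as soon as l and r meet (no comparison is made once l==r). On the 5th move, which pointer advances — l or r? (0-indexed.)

[0,18] -8+39=31 <41 → l++
[1,18] -5+39=34 <41 → l++
[2,18] -4+39=35 <41 → l++
[3,18] -3+39=36 <41 → l++
[4,18] 1+39=40 <41 → l++

l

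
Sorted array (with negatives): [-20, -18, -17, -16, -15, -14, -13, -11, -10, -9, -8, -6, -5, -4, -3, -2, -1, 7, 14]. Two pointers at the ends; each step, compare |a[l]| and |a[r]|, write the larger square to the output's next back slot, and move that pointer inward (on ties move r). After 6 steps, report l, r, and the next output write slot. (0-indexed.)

[0,18] |-20|>|14| out[18]=400 → l++
[1,18] |-18|>|14| out[17]=324 → l++
[2,18] |-17|>|14| out[16]=289 → l++
[3,18] |-16|>|14| out[15]=256 → l++
[4,18] |-15|>|14| out[14]=225 → l++
[5,18] |-14|<=|14| out[13]=196 → r--

l=5, r=17, next write slot=12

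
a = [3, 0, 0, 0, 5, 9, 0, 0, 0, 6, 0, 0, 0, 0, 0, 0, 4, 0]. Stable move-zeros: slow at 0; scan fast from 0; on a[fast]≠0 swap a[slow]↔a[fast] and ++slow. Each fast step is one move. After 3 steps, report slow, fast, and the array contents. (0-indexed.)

slow=1, fast=3, a=[3, 0, 0, 0, 5, 9, 0, 0, 0, 6, 0, 0, 0, 0, 0, 0, 4, 0]

slow=0 fast=0: a[fast]=3≠0 swap→a[0]=3, slow++,fast++
slow=1 fast=1: a[fast]=0, fast++
slow=1 fast=2: a[fast]=0, fast++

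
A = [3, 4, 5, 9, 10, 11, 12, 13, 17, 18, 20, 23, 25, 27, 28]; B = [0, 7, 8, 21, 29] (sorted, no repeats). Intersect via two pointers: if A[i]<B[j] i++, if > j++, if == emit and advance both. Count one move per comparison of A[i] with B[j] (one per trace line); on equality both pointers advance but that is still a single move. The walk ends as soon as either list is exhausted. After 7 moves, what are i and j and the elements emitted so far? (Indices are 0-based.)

[i=0,j=0] 3>0 → j++
[i=0,j=1] 3<7 → i++
[i=1,j=1] 4<7 → i++
[i=2,j=1] 5<7 → i++
[i=3,j=1] 9>7 → j++
[i=3,j=2] 9>8 → j++
[i=3,j=3] 9<21 → i++

i=4, j=3, emitted=[]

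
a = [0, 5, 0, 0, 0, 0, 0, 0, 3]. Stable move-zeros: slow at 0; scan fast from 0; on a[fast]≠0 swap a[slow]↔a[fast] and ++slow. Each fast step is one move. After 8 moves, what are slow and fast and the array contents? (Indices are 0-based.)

(s=0,f=0) a[fast]=0 → fast++
(s=0,f=1) a[fast]=5≠0 swap→a[0]=5 → slow++,fast++
(s=1,f=2) a[fast]=0 → fast++
(s=1,f=3) a[fast]=0 → fast++
(s=1,f=4) a[fast]=0 → fast++
(s=1,f=5) a[fast]=0 → fast++
(s=1,f=6) a[fast]=0 → fast++
(s=1,f=7) a[fast]=0 → fast++

slow=1, fast=8, a=[5, 0, 0, 0, 0, 0, 0, 0, 3]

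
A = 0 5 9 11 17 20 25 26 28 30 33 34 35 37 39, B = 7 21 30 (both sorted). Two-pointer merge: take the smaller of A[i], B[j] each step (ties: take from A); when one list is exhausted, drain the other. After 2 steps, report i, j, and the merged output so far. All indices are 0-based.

i=0 j=0: A[i]=0<=B[j]=7 take 0, i++
i=1 j=0: A[i]=5<=B[j]=7 take 5, i++

i=2, j=0, merged so far=[0, 5]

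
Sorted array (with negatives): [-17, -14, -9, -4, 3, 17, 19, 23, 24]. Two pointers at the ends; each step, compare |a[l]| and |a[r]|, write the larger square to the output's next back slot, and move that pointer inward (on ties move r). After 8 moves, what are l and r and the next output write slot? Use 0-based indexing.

l=4, r=4, next write slot=0

l=0 r=8: |-17|<=|24| out[8]=576, r--
l=0 r=7: |-17|<=|23| out[7]=529, r--
l=0 r=6: |-17|<=|19| out[6]=361, r--
l=0 r=5: |-17|<=|17| out[5]=289, r--
l=0 r=4: |-17|>|3| out[4]=289, l++
l=1 r=4: |-14|>|3| out[3]=196, l++
l=2 r=4: |-9|>|3| out[2]=81, l++
l=3 r=4: |-4|>|3| out[1]=16, l++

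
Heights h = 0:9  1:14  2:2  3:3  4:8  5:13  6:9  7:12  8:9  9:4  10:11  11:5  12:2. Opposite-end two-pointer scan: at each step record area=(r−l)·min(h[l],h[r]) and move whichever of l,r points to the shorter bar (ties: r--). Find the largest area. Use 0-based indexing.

[0,12] min(9,2)*12=24 best=24 * → r--
[0,11] min(9,5)*11=55 best=55 * → r--
[0,10] min(9,11)*10=90 best=90 * → l++
[1,10] min(14,11)*9=99 best=99 * → r--
[1,9] min(14,4)*8=32 best=99 → r--
[1,8] min(14,9)*7=63 best=99 → r--
[1,7] min(14,12)*6=72 best=99 → r--
[1,6] min(14,9)*5=45 best=99 → r--
[1,5] min(14,13)*4=52 best=99 → r--
[1,4] min(14,8)*3=24 best=99 → r--
[1,3] min(14,3)*2=6 best=99 → r--
[1,2] min(14,2)*1=2 best=99 → r--

max area = 99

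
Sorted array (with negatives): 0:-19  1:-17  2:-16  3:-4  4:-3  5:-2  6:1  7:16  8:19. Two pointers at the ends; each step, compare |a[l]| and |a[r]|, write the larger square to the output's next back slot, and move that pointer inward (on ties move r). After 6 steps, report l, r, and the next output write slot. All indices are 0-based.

l=4, r=6, next write slot=2

l=0 r=8: |-19|<=|19| out[8]=361, r--
l=0 r=7: |-19|>|16| out[7]=361, l++
l=1 r=7: |-17|>|16| out[6]=289, l++
l=2 r=7: |-16|<=|16| out[5]=256, r--
l=2 r=6: |-16|>|1| out[4]=256, l++
l=3 r=6: |-4|>|1| out[3]=16, l++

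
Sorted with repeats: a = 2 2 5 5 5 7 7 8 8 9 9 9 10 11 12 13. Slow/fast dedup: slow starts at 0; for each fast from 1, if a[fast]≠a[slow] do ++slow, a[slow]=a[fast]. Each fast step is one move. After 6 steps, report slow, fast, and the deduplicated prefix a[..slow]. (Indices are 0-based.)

slow=2, fast=7, prefix=[2, 5, 7]

(s=0,f=1) a[fast]=2=a[slow] dup → fast++
(s=0,f=2) a[fast]=5≠a[slow]=2 write a[1]=5 → slow++,fast++
(s=1,f=3) a[fast]=5=a[slow] dup → fast++
(s=1,f=4) a[fast]=5=a[slow] dup → fast++
(s=1,f=5) a[fast]=7≠a[slow]=5 write a[2]=7 → slow++,fast++
(s=2,f=6) a[fast]=7=a[slow] dup → fast++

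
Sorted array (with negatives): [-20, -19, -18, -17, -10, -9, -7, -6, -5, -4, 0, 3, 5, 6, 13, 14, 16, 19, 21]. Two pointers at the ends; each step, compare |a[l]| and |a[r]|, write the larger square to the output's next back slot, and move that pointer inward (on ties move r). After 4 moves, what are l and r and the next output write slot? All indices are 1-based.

[1,19] |-20|<=|21| out[19]=441 → r--
[1,18] |-20|>|19| out[18]=400 → l++
[2,18] |-19|<=|19| out[17]=361 → r--
[2,17] |-19|>|16| out[16]=361 → l++

l=3, r=17, next write slot=15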